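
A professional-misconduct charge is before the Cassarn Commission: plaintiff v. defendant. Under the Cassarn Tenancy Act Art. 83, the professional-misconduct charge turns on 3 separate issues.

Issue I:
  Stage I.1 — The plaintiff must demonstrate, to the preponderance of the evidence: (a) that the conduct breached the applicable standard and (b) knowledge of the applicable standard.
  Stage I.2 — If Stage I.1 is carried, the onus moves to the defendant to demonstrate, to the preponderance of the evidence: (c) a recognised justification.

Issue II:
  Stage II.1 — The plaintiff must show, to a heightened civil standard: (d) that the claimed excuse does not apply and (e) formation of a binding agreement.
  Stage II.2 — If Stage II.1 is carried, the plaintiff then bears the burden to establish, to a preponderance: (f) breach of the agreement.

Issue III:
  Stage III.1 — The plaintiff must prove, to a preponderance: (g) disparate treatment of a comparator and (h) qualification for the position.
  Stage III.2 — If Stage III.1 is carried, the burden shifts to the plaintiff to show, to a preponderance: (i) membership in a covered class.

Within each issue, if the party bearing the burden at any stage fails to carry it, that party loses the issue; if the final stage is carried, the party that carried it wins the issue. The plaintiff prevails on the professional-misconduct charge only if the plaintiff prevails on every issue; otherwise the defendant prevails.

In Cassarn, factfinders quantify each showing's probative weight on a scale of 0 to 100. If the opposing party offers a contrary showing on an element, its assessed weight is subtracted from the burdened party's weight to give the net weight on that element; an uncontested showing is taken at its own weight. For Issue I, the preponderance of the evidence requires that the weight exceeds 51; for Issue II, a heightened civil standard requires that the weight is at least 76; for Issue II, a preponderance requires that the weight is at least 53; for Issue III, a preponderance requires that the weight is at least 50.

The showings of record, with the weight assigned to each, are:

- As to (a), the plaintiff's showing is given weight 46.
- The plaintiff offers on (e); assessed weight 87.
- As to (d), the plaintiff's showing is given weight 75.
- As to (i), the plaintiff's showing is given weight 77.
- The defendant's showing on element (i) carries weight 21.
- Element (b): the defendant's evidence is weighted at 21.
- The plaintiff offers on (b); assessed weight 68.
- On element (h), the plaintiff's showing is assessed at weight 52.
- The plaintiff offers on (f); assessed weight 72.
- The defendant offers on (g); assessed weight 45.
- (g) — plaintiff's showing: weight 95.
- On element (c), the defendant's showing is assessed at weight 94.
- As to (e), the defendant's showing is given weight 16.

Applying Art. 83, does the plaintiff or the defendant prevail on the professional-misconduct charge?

defendant

— Issue I —
Stage I.1 — burden on plaintiff; standard: the preponderance of the evidence (weight exceeds 51).
    (a): 46 ≤ 51 [not met]
    (b): 68 − 21 = 47 ≤ 51 [not met]
  Not every element is met, so the plaintiff fails to carry Stage I.1.
The analysis ends at Stage I.1; the defendant prevails on this issue.
— Issue II —
Stage II.1 — burden on plaintiff; standard: a heightened civil standard (weight is at least 76).
    (d): 75 < 76 [not met]
    (e): 87 − 16 = 71 < 76 [not met]
  Not every element is met, so the plaintiff fails to carry Stage II.1.
So the defendant prevails on this issue.
— Issue III —
At Stage III.1 the plaintiff must meet a preponderance (weight is at least 50): on (g) the weight is 95 less the opposing 45 gives net 50, ≥ 50, so (g) meets the standard; on (h) the weight is 52, which does reach 50, so (h) meets the standard.
  Stage III.1 carried; the burden remains with the plaintiff.
At Stage III.2 the plaintiff must meet a preponderance (weight is at least 50): on (i) the weight is 77 less the opposing 21 gives net 56, ≥ 50, so (i) meets the standard.
  Stage III.2 carried; the final stage is satisfied.
All stages carried — the plaintiff prevails on this issue.
Per-issue: Issue I → defendant; Issue II → defendant; Issue III → plaintiff. The plaintiff must prevail on every issue; overall, the defendant prevails.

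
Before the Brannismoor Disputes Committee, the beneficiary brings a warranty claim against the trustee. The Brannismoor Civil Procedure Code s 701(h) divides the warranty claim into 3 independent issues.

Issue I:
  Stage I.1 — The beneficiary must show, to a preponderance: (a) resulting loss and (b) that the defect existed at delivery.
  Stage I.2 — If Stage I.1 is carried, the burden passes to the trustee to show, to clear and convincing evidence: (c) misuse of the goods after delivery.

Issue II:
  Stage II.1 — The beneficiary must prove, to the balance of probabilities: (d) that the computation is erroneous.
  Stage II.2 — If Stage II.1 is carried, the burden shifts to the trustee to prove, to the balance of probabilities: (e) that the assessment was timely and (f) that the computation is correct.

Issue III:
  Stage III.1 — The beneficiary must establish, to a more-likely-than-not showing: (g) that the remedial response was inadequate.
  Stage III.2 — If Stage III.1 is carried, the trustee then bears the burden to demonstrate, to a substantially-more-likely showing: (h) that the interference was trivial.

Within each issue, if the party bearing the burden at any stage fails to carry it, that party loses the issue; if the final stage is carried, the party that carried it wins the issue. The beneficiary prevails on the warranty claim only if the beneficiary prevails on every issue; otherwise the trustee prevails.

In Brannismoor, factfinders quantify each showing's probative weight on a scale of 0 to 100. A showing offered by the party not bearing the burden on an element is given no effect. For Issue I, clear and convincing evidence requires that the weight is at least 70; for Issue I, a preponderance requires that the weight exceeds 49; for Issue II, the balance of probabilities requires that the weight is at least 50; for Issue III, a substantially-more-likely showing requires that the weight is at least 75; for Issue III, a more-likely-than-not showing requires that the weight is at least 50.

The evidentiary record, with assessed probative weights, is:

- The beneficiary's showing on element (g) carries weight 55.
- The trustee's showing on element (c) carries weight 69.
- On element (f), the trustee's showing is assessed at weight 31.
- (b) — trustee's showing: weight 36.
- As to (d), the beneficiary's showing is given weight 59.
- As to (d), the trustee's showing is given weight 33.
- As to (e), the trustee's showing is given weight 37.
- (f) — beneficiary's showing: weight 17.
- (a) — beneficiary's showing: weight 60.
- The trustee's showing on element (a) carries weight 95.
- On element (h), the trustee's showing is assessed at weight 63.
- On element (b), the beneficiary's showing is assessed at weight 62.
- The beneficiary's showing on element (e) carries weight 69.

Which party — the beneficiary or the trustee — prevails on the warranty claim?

— Issue I —
Stage I.1 (beneficiary, a preponderance, weight exceeds 49): (a) 60 (trustee's 95 disregarded) > 49 — meets; (b) 62 (trustee's 36 disregarded) > 49 — meets.
  Stage I.1 carried; the burden shifts to the trustee.
Stage I.2 (trustee, clear and convincing evidence, weight is at least 70): (c) 69 < 70 — fails.
  Stage I.2 not carried; the trustee fails its burden.
The beneficiary prevails on this issue.
— Issue II —
At Stage II.1 the beneficiary must meet the balance of probabilities (weight is at least 50): on (d) the weight is 59 (the trustee's 33 is given no effect), which does reach 50, so (d) meets the standard.
  All elements met. The burden passes to the trustee.
At Stage II.2 the trustee must meet the balance of probabilities (weight is at least 50): on (e) the weight is 37 (the beneficiary's 69 is given no effect), < 50, so (e) does not meet the standard; on (f) the weight is 31 (the beneficiary's 17 is given no effect), which does not reach 50, so (f) does not meet the standard.
  Not every element is met, so the trustee fails to carry Stage II.2.
So the beneficiary prevails on this issue.
— Issue III —
Stage III.1 — burden on beneficiary; standard: a more-likely-than-not showing (weight is at least 50).
    (g): 55 ≥ 50 [met]
  All elements met. The burden passes to the trustee.
Stage III.2 — burden on trustee; standard: a substantially-more-likely showing (weight is at least 75).
    (h): 63 < 75 [not met]
  The trustee does not carry Stage III.2.
The analysis ends at Stage III.2; the beneficiary prevails on this issue.
Per-issue: Issue I → beneficiary; Issue II → beneficiary; Issue III → beneficiary. The beneficiary must prevail on every issue; overall, the beneficiary prevails.

beneficiary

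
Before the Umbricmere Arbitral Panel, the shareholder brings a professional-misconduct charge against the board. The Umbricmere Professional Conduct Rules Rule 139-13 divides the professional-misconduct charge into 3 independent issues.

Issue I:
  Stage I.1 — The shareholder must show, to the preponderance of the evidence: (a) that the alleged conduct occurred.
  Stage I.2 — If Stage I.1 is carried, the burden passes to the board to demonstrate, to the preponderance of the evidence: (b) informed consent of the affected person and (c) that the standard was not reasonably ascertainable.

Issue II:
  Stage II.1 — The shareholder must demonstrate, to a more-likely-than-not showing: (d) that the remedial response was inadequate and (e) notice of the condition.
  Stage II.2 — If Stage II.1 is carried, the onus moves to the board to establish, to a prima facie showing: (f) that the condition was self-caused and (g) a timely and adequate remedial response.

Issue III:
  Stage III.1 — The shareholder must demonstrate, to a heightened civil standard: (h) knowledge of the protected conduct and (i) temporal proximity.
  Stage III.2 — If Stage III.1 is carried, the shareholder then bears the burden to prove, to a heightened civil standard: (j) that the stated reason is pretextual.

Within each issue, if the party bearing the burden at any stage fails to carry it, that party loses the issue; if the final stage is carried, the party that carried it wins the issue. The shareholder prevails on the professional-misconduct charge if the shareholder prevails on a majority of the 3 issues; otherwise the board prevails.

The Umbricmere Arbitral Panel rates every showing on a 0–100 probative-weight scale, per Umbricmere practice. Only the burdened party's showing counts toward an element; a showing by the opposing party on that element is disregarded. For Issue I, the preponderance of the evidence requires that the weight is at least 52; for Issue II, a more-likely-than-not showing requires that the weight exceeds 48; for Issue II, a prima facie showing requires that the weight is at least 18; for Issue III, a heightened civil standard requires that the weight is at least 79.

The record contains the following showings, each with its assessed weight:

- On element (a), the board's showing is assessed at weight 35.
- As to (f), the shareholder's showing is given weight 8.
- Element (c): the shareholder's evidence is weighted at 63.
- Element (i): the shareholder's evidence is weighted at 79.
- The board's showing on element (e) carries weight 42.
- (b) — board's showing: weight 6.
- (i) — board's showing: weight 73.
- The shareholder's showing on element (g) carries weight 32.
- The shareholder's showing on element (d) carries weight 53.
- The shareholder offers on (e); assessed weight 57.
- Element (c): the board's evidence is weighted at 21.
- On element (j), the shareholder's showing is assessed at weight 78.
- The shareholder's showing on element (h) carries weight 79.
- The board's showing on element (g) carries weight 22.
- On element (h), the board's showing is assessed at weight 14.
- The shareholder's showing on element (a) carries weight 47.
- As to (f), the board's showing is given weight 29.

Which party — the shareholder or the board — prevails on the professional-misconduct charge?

board

— Issue I —
Stage I.1 — burden on shareholder; standard: the preponderance of the evidence (weight is at least 52).
    (a): 47 (board's 35 disregarded) < 52 [not met]
  Not every element is met, so the shareholder fails to carry Stage I.1.
The analysis ends at Stage I.1; the board prevails on this issue.
— Issue II —
At Stage II.1 the shareholder must meet a more-likely-than-not showing (weight exceeds 48): on (d) the weight is 53, > 48, so (d) meets the standard; on (e) the weight is 57 (the board's 42 is given no effect), > 48, so (e) meets the standard.
  Stage II.1 carried; the burden shifts to the board.
At Stage II.2 the board must meet a prima facie showing (weight is at least 18): on (f) the weight is 29 (the shareholder's 8 is given no effect), which does reach 18, so (f) meets the standard; on (g) the weight is 22 (the shareholder's 32 is given no effect), which does reach 18, so (g) meets the standard.
  Stage II.2 carried; the final stage is satisfied.
All stages carried — the board prevails on this issue.
— Issue III —
Stage III.1 — burden on shareholder; standard: a heightened civil standard (weight is at least 79).
    (h): 79 (board's 14 disregarded) ≥ 79 [met]
    (i): 79 (board's 73 disregarded) ≥ 79 [met]
  All elements met. The shareholder retains the burden for Stage III.2.
Stage III.2 — burden on shareholder; standard: a heightened civil standard (weight is at least 79).
    (j): 78 < 79 [not met]
  Not every element is met, so the shareholder fails to carry Stage III.2.
The board prevails on this issue.
Per-issue: Issue I → board; Issue II → board; Issue III → board. The shareholder must prevail on a majority of issues; overall, the board prevails.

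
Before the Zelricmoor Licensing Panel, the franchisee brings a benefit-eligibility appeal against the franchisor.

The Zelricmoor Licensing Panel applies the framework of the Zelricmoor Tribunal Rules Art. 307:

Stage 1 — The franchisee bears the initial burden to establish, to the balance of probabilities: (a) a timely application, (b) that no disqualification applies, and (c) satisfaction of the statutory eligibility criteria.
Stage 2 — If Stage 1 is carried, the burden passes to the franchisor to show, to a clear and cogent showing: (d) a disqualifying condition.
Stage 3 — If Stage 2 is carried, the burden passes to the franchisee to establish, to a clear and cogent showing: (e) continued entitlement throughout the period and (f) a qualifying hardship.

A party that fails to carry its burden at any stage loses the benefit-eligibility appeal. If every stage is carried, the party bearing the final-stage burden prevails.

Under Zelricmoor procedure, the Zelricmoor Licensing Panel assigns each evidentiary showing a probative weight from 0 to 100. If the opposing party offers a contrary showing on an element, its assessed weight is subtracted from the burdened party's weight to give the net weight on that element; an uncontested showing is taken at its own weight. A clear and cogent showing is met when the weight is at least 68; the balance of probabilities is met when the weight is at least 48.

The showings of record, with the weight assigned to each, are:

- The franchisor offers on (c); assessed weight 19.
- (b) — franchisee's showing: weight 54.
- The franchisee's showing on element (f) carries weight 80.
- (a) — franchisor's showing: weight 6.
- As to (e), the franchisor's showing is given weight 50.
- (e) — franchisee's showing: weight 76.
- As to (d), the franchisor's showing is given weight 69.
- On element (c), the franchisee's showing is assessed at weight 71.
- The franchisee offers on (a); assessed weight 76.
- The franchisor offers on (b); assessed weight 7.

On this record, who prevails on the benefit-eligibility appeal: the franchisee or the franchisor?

Stage 1 (franchisee, the balance of probabilities, weight is at least 48): (a) net 76−6=70 ≥ 48 — meets; (b) net 54−7=47 < 48 — fails; (c) net 71−19=52 ≥ 48 — meets.
  The franchisee does not carry Stage 1.
The franchisor prevails.

franchisor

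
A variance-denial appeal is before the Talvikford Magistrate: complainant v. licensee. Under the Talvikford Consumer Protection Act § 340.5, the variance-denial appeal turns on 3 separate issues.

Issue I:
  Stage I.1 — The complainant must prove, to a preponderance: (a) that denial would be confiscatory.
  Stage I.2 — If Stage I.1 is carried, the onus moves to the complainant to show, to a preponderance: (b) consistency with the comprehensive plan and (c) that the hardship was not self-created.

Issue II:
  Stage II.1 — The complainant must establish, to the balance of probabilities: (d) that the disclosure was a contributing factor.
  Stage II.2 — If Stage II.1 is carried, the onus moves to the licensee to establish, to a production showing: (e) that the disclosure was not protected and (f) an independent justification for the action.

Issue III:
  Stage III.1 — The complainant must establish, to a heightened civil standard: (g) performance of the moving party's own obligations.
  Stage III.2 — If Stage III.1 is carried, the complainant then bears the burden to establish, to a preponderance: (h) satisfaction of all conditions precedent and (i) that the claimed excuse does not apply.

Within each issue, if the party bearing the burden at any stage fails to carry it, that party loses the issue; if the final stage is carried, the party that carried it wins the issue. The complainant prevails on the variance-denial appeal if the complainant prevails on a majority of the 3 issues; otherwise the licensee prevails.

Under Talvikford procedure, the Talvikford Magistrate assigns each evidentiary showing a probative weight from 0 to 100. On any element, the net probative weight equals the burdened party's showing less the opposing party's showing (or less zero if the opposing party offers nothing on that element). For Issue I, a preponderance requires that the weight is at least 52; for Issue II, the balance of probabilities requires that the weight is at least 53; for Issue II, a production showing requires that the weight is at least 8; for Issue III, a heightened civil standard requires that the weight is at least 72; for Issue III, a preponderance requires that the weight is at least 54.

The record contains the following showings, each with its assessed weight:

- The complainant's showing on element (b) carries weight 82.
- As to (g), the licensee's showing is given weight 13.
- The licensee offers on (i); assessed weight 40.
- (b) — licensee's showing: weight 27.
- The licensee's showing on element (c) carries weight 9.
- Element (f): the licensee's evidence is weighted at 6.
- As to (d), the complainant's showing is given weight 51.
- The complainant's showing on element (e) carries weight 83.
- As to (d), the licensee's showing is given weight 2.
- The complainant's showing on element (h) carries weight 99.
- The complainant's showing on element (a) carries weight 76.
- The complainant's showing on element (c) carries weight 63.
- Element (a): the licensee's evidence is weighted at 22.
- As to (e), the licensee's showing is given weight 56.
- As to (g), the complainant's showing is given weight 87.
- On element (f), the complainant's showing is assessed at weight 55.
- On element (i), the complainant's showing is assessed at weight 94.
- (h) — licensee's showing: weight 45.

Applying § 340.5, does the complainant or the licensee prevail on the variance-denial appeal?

— Issue I —
Stage I.1 — burden on complainant; standard: a preponderance (weight is at least 52).
    (a): 76 − 22 = 54 ≥ 52 [met]
  Stage I.1 is satisfied; the complainant continues to bear the burden.
Stage I.2 — burden on complainant; standard: a preponderance (weight is at least 52).
    (b): 82 − 27 = 55 ≥ 52 [met]
    (c): 63 − 9 = 54 ≥ 52 [met]
  Stage I.2 carried; the final stage is satisfied.
With every stage satisfied, the complainant prevails on this issue.
— Issue II —
At Stage II.1 the complainant must meet the balance of probabilities (weight is at least 53): on (d) the weight is 51 less the opposing 2 gives net 49, < 53, so (d) does not meet the standard.
  Stage II.1 not carried; the complainant fails its burden.
The analysis ends at Stage II.1; the licensee prevails on this issue.
— Issue III —
At Stage III.1 the complainant must meet a heightened civil standard (weight is at least 72): on (g) the weight is 87 less the opposing 13 gives net 74, ≥ 72, so (g) meets the standard.
  Stage III.1 carried; the burden remains with the complainant.
At Stage III.2 the complainant must meet a preponderance (weight is at least 54): on (h) the weight is 99 less the opposing 45 gives net 54, which does reach 54, so (h) meets the standard; on (i) the weight is 94 less the opposing 40 gives net 54, ≥ 54, so (i) meets the standard.
  Stage III.2 carried; the final stage is satisfied.
With every stage satisfied, the complainant prevails on this issue.
Per-issue: Issue I → complainant; Issue II → licensee; Issue III → complainant. The complainant must prevail on a majority of issues; overall, the complainant prevails.

complainant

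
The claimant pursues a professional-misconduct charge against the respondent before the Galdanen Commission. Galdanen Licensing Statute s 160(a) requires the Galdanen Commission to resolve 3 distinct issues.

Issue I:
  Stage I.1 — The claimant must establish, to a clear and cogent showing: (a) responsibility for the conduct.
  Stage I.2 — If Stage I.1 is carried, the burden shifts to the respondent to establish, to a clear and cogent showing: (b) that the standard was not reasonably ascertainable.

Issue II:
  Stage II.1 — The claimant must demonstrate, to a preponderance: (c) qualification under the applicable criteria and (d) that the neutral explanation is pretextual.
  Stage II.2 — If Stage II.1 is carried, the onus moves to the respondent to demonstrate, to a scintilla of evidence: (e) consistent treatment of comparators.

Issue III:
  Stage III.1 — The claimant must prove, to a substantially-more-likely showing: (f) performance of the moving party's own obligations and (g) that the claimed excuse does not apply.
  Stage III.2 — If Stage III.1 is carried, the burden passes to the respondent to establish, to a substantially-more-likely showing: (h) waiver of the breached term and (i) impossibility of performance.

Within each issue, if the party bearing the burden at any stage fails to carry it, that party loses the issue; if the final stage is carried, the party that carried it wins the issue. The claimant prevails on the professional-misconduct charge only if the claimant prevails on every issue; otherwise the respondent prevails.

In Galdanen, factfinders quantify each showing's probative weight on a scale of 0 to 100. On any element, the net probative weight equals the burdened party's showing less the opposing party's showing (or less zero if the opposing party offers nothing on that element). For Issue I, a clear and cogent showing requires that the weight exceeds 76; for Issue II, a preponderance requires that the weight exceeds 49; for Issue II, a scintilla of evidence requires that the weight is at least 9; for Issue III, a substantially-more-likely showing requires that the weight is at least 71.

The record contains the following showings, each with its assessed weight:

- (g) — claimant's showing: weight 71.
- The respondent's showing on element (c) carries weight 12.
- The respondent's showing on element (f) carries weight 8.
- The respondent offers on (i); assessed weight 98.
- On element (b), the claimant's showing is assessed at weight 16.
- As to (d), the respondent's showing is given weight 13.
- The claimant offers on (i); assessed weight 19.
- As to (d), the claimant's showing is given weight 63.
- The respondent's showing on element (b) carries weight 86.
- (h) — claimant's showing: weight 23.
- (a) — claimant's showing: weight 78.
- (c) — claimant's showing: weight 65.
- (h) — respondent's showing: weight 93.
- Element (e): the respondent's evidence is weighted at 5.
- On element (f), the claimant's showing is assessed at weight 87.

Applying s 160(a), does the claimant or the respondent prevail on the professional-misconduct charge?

— Issue I —
Stage I.1 — burden on claimant; standard: a clear and cogent showing (weight exceeds 76).
    (a): 78 > 76 [met]
  All elements met. The burden passes to the respondent.
Stage I.2 — burden on respondent; standard: a clear and cogent showing (weight exceeds 76).
    (b): 86 − 16 = 70 ≤ 76 [not met]
  The respondent does not carry Stage I.2.
The claimant prevails on this issue.
— Issue II —
Stage II.1 — burden on claimant; standard: a preponderance (weight exceeds 49).
    (c): 65 − 12 = 53 > 49 [met]
    (d): 63 − 13 = 50 > 49 [met]
  All elements met. The burden passes to the respondent.
Stage II.2 — burden on respondent; standard: a scintilla of evidence (weight is at least 9).
    (e): 5 < 9 [not met]
  Not every element is met, so the respondent fails to carry Stage II.2.
The analysis ends at Stage II.2; the claimant prevails on this issue.
— Issue III —
At Stage III.1 the claimant must meet a substantially-more-likely showing (weight is at least 71): on (f) the weight is 87 less the opposing 8 gives net 79, which does reach 71, so (f) meets the standard; on (g) the weight is 71, which does reach 71, so (g) meets the standard.
  All elements met. The burden passes to the respondent.
At Stage III.2 the respondent must meet a substantially-more-likely showing (weight is at least 71): on (h) the weight is 93 less the opposing 23 gives net 70, < 71, so (h) does not meet the standard; on (i) the weight is 98 less the opposing 19 gives net 79, which does reach 71, so (i) meets the standard.
  The respondent does not carry Stage III.2.
The claimant prevails on this issue.
Per-issue: Issue I → claimant; Issue II → claimant; Issue III → claimant. The claimant must prevail on every issue; overall, the claimant prevails.

claimant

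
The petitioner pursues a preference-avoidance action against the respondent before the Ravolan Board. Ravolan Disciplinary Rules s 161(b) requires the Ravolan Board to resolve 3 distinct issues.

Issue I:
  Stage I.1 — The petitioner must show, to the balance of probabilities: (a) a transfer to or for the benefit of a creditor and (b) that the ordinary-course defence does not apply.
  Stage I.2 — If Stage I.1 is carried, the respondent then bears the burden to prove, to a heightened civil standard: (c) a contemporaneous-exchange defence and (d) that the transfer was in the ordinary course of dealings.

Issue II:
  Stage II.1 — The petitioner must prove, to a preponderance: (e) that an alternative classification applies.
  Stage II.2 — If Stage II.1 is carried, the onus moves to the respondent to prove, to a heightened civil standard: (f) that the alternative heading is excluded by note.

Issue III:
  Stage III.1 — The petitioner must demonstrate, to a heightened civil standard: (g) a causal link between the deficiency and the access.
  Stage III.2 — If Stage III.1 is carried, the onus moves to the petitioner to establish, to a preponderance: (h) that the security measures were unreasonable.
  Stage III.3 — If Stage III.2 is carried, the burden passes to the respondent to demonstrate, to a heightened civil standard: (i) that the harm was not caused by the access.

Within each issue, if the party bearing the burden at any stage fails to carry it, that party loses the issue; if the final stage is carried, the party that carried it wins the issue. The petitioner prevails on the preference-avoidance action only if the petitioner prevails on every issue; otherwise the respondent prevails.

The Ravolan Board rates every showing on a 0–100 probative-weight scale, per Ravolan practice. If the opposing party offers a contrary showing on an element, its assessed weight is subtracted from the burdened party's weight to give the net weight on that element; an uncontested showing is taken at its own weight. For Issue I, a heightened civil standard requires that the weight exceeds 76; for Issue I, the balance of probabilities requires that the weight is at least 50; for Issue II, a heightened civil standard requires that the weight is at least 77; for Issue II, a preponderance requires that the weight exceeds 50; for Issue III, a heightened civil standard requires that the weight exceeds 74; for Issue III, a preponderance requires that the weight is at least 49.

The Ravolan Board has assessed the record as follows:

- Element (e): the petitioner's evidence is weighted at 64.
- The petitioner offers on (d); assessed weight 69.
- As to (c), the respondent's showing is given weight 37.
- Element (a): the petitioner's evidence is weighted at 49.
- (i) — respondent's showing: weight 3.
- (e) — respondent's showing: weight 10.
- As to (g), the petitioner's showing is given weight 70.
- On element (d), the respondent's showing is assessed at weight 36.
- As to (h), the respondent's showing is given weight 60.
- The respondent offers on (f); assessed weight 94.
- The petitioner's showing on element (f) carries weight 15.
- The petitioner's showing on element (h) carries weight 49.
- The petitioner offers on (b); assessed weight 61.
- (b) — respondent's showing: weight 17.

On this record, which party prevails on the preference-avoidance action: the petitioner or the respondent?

respondent

— Issue I —
Stage I.1 (petitioner, the balance of probabilities, weight is at least 50): (a) 49 < 50 — fails; (b) net 61−17=44 < 50 — fails.
  Not every element is met, so the petitioner fails to carry Stage I.1.
The analysis ends at Stage I.1; the respondent prevails on this issue.
— Issue II —
Stage II.1 — burden on petitioner; standard: a preponderance (weight exceeds 50).
    (e): 64 − 10 = 54 > 50 [met]
  The petitioner carries Stage II.1; the respondent now bears the burden.
Stage II.2 — burden on respondent; standard: a heightened civil standard (weight is at least 77).
    (f): 94 − 15 = 79 ≥ 77 [met]
  Stage II.2 carried; the final stage is satisfied.
All stages carried — the respondent prevails on this issue.
— Issue III —
Stage III.1 (petitioner, a heightened civil standard, weight exceeds 74): (g) 70 ≤ 74 — fails.
  Stage III.1 not carried; the petitioner fails its burden.
The analysis ends at Stage III.1; the respondent prevails on this issue.
Per-issue: Issue I → respondent; Issue II → respondent; Issue III → respondent. The petitioner must prevail on every issue; overall, the respondent prevails.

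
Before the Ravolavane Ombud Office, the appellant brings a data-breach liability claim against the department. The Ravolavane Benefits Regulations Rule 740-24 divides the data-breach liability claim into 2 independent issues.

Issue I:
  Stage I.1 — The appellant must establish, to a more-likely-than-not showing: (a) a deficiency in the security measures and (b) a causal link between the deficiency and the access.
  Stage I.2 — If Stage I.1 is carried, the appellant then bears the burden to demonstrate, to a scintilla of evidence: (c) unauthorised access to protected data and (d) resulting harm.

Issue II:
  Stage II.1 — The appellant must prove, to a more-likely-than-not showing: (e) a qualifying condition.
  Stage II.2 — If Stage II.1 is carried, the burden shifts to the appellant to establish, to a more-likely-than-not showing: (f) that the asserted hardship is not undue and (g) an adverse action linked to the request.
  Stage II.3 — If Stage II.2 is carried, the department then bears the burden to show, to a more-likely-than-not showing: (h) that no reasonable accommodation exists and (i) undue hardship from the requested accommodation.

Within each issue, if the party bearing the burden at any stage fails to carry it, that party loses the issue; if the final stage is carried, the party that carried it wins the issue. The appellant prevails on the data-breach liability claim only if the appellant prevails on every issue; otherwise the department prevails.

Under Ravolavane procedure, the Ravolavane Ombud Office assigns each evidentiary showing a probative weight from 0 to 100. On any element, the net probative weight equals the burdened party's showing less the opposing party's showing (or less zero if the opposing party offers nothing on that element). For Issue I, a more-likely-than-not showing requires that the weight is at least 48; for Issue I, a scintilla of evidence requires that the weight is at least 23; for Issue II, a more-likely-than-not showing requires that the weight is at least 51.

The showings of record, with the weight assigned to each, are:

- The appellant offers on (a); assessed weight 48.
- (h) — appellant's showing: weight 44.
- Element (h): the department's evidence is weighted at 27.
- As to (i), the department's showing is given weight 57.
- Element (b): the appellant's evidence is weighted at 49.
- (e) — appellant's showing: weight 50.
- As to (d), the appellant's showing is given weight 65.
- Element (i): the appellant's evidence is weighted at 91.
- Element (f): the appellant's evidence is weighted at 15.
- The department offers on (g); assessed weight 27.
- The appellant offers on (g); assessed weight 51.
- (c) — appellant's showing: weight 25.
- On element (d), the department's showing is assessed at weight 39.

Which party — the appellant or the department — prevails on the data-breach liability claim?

— Issue I —
Stage I.1 (appellant, a more-likely-than-not showing, weight is at least 48): (a) 48 ≥ 48 — meets; (b) 49 ≥ 48 — meets.
  All elements met. The appellant retains the burden for Stage I.2.
Stage I.2 (appellant, a scintilla of evidence, weight is at least 23): (c) 25 ≥ 23 — meets; (d) net 65−39=26 ≥ 23 — meets.
  All elements met at the final stage.
Every stage carried; the appellant prevails on this issue.
— Issue II —
Stage II.1 — burden on appellant; standard: a more-likely-than-not showing (weight is at least 51).
    (e): 50 < 51 [not met]
  Stage II.1 not carried; the appellant fails its burden.
The department prevails on this issue.
Per-issue: Issue I → appellant; Issue II → department. The appellant must prevail on every issue; overall, the department prevails.

department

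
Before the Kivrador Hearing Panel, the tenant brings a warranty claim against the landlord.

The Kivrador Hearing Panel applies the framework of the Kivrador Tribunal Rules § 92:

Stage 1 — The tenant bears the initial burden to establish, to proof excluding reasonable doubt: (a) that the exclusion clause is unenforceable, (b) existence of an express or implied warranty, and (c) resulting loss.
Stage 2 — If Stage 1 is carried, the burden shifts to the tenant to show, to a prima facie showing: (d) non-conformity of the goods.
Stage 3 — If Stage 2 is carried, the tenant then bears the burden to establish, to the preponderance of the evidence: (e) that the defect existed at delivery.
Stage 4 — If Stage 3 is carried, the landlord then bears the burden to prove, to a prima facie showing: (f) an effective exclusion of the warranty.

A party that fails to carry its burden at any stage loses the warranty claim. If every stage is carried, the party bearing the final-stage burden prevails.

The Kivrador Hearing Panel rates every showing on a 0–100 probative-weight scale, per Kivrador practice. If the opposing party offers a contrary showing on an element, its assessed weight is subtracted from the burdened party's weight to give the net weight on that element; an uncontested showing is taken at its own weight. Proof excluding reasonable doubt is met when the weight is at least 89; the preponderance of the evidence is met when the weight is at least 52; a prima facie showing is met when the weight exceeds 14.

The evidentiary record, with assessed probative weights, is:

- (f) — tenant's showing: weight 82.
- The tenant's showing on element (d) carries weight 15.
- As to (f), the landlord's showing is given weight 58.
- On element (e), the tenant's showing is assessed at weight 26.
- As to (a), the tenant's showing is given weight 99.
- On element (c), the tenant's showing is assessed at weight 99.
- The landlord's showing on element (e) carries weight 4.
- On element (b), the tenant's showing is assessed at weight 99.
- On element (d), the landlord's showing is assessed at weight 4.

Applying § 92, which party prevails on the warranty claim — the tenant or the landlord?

landlord

Stage 1 (tenant, proof excluding reasonable doubt, weight is at least 89): (a) 99 ≥ 89 — meets; (b) 99 ≥ 89 — meets; (c) 99 ≥ 89 — meets.
  All elements met. The tenant retains the burden for Stage 2.
Stage 2 (tenant, a prima facie showing, weight exceeds 14): (d) net 15−4=11 ≤ 14 — fails.
  Stage 2 not carried; the tenant fails its burden.
The analysis ends at Stage 2; the landlord prevails.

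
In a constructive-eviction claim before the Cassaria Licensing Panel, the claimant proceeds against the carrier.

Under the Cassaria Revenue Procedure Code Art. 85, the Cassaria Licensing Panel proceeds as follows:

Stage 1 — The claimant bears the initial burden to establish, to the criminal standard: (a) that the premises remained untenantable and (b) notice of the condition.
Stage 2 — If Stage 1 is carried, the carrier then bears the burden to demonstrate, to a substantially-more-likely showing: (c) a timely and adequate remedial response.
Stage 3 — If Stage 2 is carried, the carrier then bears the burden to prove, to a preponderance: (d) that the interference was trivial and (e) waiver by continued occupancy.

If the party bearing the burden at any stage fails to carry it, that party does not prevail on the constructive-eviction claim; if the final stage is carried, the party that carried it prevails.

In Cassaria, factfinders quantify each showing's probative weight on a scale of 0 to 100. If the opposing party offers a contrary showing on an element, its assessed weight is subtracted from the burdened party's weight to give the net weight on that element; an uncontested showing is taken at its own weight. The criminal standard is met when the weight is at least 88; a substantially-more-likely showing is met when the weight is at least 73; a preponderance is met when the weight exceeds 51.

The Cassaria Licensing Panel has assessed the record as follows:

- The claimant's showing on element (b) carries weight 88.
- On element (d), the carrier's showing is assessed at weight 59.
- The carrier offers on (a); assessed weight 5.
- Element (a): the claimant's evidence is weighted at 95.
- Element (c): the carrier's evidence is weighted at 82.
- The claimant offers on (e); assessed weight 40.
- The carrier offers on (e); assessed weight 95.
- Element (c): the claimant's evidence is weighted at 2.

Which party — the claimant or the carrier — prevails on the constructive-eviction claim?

Stage 1 (claimant, the criminal standard, weight is at least 88): (a) net 95−5=90 ≥ 88 — meets; (b) 88 ≥ 88 — meets.
  Stage 1 carried; the burden shifts to the carrier.
Stage 2 (carrier, a substantially-more-likely showing, weight is at least 73): (c) net 82−2=80 ≥ 73 — meets.
  Stage 2 is satisfied; the carrier continues to bear the burden.
Stage 3 (carrier, a preponderance, weight exceeds 51): (d) 59 > 51 — meets; (e) net 95−40=55 > 51 — meets.
  Stage 3 carried; the final stage is satisfied.
Every stage carried; the carrier prevails.

carrier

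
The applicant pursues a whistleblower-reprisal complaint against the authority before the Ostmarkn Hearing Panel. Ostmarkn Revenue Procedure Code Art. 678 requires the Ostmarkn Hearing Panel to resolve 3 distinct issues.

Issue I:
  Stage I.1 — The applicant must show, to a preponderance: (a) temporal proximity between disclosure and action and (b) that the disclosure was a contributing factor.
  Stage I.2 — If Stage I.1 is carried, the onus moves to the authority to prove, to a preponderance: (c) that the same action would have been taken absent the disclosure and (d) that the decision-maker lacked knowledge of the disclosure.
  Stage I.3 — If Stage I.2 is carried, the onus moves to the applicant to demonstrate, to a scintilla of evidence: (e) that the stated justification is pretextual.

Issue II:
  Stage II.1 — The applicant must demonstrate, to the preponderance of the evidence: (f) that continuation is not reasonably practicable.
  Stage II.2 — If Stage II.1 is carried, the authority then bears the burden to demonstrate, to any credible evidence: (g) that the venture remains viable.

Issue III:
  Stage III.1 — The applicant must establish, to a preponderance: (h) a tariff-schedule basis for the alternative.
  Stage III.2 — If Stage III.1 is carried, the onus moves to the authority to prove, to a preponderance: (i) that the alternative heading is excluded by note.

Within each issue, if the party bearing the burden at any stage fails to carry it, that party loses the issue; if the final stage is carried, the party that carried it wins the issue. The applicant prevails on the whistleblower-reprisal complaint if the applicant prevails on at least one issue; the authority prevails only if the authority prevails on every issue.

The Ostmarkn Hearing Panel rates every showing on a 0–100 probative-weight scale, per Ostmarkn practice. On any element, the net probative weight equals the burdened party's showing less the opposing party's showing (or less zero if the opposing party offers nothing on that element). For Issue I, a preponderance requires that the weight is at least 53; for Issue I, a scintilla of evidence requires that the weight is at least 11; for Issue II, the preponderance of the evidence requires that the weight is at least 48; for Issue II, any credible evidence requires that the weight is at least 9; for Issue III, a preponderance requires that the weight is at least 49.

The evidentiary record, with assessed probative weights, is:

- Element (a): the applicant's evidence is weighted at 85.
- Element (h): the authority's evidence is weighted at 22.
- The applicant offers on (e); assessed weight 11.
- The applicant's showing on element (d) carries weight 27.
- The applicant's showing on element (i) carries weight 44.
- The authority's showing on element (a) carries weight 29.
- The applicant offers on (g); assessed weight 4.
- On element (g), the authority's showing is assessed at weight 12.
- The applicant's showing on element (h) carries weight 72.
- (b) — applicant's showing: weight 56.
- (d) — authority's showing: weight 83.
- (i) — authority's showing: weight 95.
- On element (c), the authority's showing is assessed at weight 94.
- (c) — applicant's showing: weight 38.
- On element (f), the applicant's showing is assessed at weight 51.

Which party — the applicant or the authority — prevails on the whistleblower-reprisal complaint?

applicant

— Issue I —
Stage I.1 (applicant, a preponderance, weight is at least 53): (a) net 85−29=56 ≥ 53 — meets; (b) 56 ≥ 53 — meets.
  Stage I.1 carried; the burden shifts to the authority.
Stage I.2 (authority, a preponderance, weight is at least 53): (c) net 94−38=56 ≥ 53 — meets; (d) net 83−27=56 ≥ 53 — meets.
  Stage I.2 carried; the burden shifts to the applicant.
Stage I.3 (applicant, a scintilla of evidence, weight is at least 11): (e) 11 ≥ 11 — meets.
  All elements met at the final stage.
With every stage satisfied, the applicant prevails on this issue.
— Issue II —
At Stage II.1 the applicant must meet the preponderance of the evidence (weight is at least 48): on (f) the weight is 51, which does reach 48, so (f) meets the standard.
  All elements met. The burden passes to the authority.
At Stage II.2 the authority must meet any credible evidence (weight is at least 9): on (g) the weight is 12 less the opposing 4 gives net 8, which does not reach 9, so (g) does not meet the standard.
  The authority does not carry Stage II.2.
The applicant prevails on this issue.
— Issue III —
Stage III.1 — burden on applicant; standard: a preponderance (weight is at least 49).
    (h): 72 − 22 = 50 ≥ 49 [met]
  The applicant carries Stage III.1; the authority now bears the burden.
Stage III.2 — burden on authority; standard: a preponderance (weight is at least 49).
    (i): 95 − 44 = 51 ≥ 49 [met]
  All elements met at the final stage.
With every stage satisfied, the authority prevails on this issue.
Per-issue: Issue I → applicant; Issue II → applicant; Issue III → authority. The applicant must prevail on at least one issue; overall, the applicant prevails.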